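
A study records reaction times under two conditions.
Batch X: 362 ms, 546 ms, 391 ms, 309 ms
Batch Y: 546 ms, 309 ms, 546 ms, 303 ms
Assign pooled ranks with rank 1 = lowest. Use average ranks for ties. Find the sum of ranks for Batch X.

Sorted (ascending): 303, 309, 309, 362, 391, 546, 546, 546
The 2 values of 309 occupy positions 2–3 → average rank (2+3)/2 = 2.5.
The 3 values of 546 occupy positions 6–8 → average rank 7.
Batch X values → pooled ranks: 362→4, 546→7, 391→5, 309→2.5
Rank sum = 4 + 7 + 5 + 2.5 = 18.5

18.5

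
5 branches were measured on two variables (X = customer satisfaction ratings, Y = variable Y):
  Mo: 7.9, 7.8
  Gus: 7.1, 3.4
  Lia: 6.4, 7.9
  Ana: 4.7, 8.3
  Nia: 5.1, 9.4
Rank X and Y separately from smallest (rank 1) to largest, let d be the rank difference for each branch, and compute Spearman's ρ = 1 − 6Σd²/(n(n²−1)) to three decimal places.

-0.800

Ranks of variable 1: 5, 4, 3, 1, 2
Ranks of variable 2: 2, 1, 3, 4, 5
d = r₁ − r₂: 3, 3, 0, -3, -3
d²: 9, 9, 0, 9, 9; Σd² = 36
ρ = 1 − 6·36/(5·24) = 1 − 216/120 = -0.800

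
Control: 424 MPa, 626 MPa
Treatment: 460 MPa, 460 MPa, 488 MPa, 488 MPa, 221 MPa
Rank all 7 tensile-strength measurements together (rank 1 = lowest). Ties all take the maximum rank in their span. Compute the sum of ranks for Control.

Sorted (ascending): 221, 424, 460, 460, 488, 488, 626
The 2 values of 460 occupy positions 3–4 → each gets rank 4.
The 2 values of 488 occupy positions 5–6 → each gets rank 6.
Control values → pooled ranks: 424→2, 626→7
Rank sum = 2 + 7 = 9

9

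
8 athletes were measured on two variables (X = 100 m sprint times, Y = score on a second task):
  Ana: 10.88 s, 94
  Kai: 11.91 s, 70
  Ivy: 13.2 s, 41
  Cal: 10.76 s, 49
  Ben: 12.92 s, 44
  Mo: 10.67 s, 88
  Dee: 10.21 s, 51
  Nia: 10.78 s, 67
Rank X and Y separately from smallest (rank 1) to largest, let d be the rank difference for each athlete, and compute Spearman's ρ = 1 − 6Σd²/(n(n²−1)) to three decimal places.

Ranks of variable 1: 5, 6, 8, 3, 7, 2, 1, 4
Ranks of variable 2: 8, 6, 1, 3, 2, 7, 4, 5
d = r₁ − r₂: -3, 0, 7, 0, 5, -5, -3, -1
d²: 9, 0, 49, 0, 25, 25, 9, 1; Σd² = 118
ρ = 1 − 6·118/(8·63) = 1 − 708/504 = -0.405

-0.405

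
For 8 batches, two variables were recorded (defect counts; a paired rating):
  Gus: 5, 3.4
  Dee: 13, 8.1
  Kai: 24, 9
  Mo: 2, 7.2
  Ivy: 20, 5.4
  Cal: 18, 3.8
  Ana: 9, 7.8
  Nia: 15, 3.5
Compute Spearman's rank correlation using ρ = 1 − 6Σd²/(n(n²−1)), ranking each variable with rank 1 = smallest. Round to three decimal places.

0.262

Ranks of variable 1: 2, 4, 8, 1, 7, 6, 3, 5
Ranks of variable 2: 1, 7, 8, 5, 4, 3, 6, 2
d = r₁ − r₂: 1, -3, 0, -4, 3, 3, -3, 3
d²: 1, 9, 0, 16, 9, 9, 9, 9; Σd² = 62
ρ = 1 − 6·62/(8·63) = 1 − 372/504 = 0.262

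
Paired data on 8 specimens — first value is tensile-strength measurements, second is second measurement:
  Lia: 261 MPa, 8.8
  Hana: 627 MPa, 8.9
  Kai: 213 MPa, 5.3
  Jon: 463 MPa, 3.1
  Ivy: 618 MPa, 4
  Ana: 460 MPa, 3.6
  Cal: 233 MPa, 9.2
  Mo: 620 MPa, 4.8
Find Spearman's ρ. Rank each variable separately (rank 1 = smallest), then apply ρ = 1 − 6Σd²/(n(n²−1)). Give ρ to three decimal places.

-0.190

Ranks of variable 1: 3, 8, 1, 5, 6, 4, 2, 7
Ranks of variable 2: 6, 7, 5, 1, 3, 2, 8, 4
d = r₁ − r₂: -3, 1, -4, 4, 3, 2, -6, 3
d²: 9, 1, 16, 16, 9, 4, 36, 9; Σd² = 100
ρ = 1 − 6·100/(8·63) = 1 − 600/504 = -0.190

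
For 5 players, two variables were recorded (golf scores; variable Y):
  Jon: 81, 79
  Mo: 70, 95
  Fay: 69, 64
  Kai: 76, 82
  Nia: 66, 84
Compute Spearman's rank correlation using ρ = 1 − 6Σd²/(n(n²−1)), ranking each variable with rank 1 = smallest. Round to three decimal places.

Ranks of variable 1: 5, 3, 2, 4, 1
Ranks of variable 2: 2, 5, 1, 3, 4
d = r₁ − r₂: 3, -2, 1, 1, -3
d²: 9, 4, 1, 1, 9; Σd² = 24
ρ = 1 − 6·24/(5·24) = 1 − 144/120 = -0.200

-0.200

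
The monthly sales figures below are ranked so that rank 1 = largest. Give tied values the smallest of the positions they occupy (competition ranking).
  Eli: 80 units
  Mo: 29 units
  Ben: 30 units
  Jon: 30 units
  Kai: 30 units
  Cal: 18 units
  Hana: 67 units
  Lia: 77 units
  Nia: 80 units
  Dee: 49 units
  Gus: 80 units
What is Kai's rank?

Sorted (descending): 80, 80, 80, 77, 67, 49, 30, 30, 30, 29, 18
The 3 values of 80 occupy positions 1–3 → each gets rank 1.
The 3 values of 30 occupy positions 7–9 → each gets rank 7.
Kai has value 30 units → rank 7.

7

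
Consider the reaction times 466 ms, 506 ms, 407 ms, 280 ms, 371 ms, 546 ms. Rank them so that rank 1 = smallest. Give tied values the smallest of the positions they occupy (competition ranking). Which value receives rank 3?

Sorted (ascending): 280, 371, 407, 466, 506, 546
No ties — each value takes its position as its rank.
Rank 3 → value 407.

407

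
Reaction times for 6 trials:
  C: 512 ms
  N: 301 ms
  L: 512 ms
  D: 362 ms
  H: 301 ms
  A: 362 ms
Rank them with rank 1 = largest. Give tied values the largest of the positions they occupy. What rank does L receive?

2

Sorted (descending): 512, 512, 362, 362, 301, 301
The 2 values of 512 occupy positions 1–2 → each gets rank 2.
The 2 values of 362 occupy positions 3–4 → each gets rank 4.
The 2 values of 301 occupy positions 5–6 → each gets rank 6.
L has value 512 ms → rank 2.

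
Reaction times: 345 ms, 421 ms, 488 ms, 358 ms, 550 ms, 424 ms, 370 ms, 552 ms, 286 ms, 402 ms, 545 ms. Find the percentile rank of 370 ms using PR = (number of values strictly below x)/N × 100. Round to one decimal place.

N = 11.
Strictly below 370: 3. Equal to 370: 1.
PR = 3/11 × 100 = 27.3

27.3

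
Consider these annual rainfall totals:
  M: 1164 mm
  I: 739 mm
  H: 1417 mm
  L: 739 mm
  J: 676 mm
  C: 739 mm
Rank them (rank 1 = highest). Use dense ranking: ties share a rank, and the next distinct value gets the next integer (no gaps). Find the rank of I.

Sorted (descending): 1417, 1164, 739, 739, 739, 676
The 3 values of 739 share dense rank 3.
Remaining distinct values take the next consecutive integers.
I has value 739 mm → rank 3.

3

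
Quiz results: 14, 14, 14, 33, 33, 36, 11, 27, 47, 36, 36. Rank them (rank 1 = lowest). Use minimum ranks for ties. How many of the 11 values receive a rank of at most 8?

10

Sorted (ascending): 11, 14, 14, 14, 27, 33, 33, 36, 36, 36, 47
The 3 values of 14 occupy positions 2–4 → each gets rank 2.
The 2 values of 33 occupy positions 6–7 → each gets rank 6.
The 3 values of 36 occupy positions 8–10 → each gets rank 8.
Ranks ≤ 8: {1, 2, 2, 2, 5, 6, 6, 8, 8, 8} → 10 values.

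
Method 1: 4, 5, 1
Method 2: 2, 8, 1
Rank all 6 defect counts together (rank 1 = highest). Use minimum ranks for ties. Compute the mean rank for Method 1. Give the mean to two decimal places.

Sorted (descending): 8, 5, 4, 2, 1, 1
The 2 values of 1 occupy positions 5–6 → each gets rank 5.
Method 1 values → pooled ranks: 4→3, 5→2, 1→5
Mean rank = (3 + 2 + 5) / 3 = 3.33

3.33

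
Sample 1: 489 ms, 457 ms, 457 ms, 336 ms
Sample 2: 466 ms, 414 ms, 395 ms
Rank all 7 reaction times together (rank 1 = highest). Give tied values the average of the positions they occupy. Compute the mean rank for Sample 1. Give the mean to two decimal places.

3.75

Sorted (descending): 489, 466, 457, 457, 414, 395, 336
The 2 values of 457 occupy positions 3–4 → average rank (3+4)/2 = 3.5.
Sample 1 values → pooled ranks: 489→1, 457→3.5, 457→3.5, 336→7
Mean rank = (1 + 3.5 + 3.5 + 7) / 4 = 3.75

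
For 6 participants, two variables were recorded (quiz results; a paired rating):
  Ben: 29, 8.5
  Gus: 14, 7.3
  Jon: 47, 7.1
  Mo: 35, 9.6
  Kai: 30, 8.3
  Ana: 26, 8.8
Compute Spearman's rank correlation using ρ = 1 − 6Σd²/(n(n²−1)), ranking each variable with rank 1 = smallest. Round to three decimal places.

Ranks of variable 1: 3, 1, 6, 5, 4, 2
Ranks of variable 2: 4, 2, 1, 6, 3, 5
d = r₁ − r₂: -1, -1, 5, -1, 1, -3
d²: 1, 1, 25, 1, 1, 9; Σd² = 38
ρ = 1 − 6·38/(6·35) = 1 − 228/210 = -0.086

-0.086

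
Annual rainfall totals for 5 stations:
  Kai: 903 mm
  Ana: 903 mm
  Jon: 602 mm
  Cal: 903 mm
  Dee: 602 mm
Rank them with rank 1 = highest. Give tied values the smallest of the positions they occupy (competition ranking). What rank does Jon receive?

Sorted (descending): 903, 903, 903, 602, 602
The 3 values of 903 occupy positions 1–3 → each gets rank 1.
The 2 values of 602 occupy positions 4–5 → each gets rank 4.
Jon has value 602 mm → rank 4.

4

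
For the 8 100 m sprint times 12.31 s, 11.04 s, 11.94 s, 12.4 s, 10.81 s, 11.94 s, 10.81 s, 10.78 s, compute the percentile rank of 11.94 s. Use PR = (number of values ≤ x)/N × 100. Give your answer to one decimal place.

N = 8.
Strictly below 11.94: 4. Equal to 11.94: 2.
PR = 6/8 × 100 = 75.0

75.0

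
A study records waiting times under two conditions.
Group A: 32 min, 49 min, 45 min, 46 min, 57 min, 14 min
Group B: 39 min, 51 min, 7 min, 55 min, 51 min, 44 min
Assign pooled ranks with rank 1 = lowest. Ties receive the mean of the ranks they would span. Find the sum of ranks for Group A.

Sorted (ascending): 7, 14, 32, 39, 44, 45, 46, 49, 51, 51, 55, 57
The 2 values of 51 occupy positions 9–10 → average rank (9+10)/2 = 9.5.
Group A values → pooled ranks: 32→3, 49→8, 45→6, 46→7, 57→12, 14→2
Rank sum = 3 + 8 + 6 + 7 + 12 + 2 = 38

38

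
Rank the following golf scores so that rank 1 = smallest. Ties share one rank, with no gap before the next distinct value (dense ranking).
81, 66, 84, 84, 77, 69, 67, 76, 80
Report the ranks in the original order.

Sorted (ascending): 66, 67, 69, 76, 77, 80, 81, 84, 84
The 2 values of 84 share dense rank 8.
Remaining distinct values take the next consecutive integers.

7, 1, 8, 8, 5, 3, 2, 4, 6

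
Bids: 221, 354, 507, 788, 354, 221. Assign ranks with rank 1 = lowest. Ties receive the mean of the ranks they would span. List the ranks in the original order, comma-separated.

Sorted (ascending): 221, 221, 354, 354, 507, 788
The 2 values of 221 occupy positions 1–2 → average rank (1+2)/2 = 1.5.
The 2 values of 354 occupy positions 3–4 → average rank (3+4)/2 = 3.5.

1.5, 3.5, 5, 6, 3.5, 1.5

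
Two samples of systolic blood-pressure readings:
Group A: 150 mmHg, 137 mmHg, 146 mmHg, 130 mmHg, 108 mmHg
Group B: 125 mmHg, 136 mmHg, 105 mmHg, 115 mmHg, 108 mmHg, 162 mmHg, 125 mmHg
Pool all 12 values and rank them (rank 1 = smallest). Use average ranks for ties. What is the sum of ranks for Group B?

38.5

Sorted (ascending): 105, 108, 108, 115, 125, 125, 130, 136, 137, 146, 150, 162
The 2 values of 108 occupy positions 2–3 → average rank (2+3)/2 = 2.5.
The 2 values of 125 occupy positions 5–6 → average rank (5+6)/2 = 5.5.
Group B values → pooled ranks: 125→5.5, 136→8, 105→1, 115→4, 108→2.5, 162→12, 125→5.5
Rank sum = 5.5 + 8 + 1 + 4 + 2.5 + 12 + 5.5 = 38.5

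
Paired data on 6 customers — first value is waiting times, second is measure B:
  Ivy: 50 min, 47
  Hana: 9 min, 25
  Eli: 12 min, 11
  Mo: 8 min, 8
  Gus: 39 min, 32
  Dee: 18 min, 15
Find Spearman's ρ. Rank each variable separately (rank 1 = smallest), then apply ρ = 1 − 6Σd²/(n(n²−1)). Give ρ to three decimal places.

0.829

Ranks of variable 1: 6, 2, 3, 1, 5, 4
Ranks of variable 2: 6, 4, 2, 1, 5, 3
d = r₁ − r₂: 0, -2, 1, 0, 0, 1
d²: 0, 4, 1, 0, 0, 1; Σd² = 6
ρ = 1 − 6·6/(6·35) = 1 − 36/210 = 0.829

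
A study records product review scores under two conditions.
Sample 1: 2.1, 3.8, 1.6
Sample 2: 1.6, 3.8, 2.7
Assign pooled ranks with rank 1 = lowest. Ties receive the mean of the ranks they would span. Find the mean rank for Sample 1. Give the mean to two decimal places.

Sorted (ascending): 1.6, 1.6, 2.1, 2.7, 3.8, 3.8
The 2 values of 1.6 occupy positions 1–2 → average rank (1+2)/2 = 1.5.
The 2 values of 3.8 occupy positions 5–6 → average rank (5+6)/2 = 5.5.
Sample 1 values → pooled ranks: 2.1→3, 3.8→5.5, 1.6→1.5
Mean rank = (3 + 5.5 + 1.5) / 3 = 3.33

3.33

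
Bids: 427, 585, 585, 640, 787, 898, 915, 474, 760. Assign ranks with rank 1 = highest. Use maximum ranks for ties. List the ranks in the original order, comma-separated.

9, 7, 7, 5, 3, 2, 1, 8, 4

Sorted (descending): 915, 898, 787, 760, 640, 585, 585, 474, 427
The 2 values of 585 occupy positions 6–7 → each gets rank 7.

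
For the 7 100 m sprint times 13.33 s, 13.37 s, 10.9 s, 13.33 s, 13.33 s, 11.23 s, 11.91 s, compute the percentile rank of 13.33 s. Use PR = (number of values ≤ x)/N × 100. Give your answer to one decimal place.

N = 7.
Strictly below 13.33: 3. Equal to 13.33: 3.
PR = 6/7 × 100 = 85.7

85.7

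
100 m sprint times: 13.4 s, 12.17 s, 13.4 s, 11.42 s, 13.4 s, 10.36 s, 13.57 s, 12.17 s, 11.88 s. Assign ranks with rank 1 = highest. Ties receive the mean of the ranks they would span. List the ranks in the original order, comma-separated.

3, 5.5, 3, 8, 3, 9, 1, 5.5, 7

Sorted (descending): 13.57, 13.4, 13.4, 13.4, 12.17, 12.17, 11.88, 11.42, 10.36
The 3 values of 13.4 occupy positions 2–4 → average rank 3.
The 2 values of 12.17 occupy positions 5–6 → average rank (5+6)/2 = 5.5.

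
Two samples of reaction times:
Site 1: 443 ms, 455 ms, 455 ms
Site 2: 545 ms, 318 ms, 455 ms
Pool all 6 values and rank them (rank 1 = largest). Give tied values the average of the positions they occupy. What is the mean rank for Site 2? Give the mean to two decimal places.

3.33

Sorted (descending): 545, 455, 455, 455, 443, 318
The 3 values of 455 occupy positions 2–4 → average rank 3.
Site 2 values → pooled ranks: 545→1, 318→6, 455→3
Mean rank = (1 + 6 + 3) / 3 = 3.33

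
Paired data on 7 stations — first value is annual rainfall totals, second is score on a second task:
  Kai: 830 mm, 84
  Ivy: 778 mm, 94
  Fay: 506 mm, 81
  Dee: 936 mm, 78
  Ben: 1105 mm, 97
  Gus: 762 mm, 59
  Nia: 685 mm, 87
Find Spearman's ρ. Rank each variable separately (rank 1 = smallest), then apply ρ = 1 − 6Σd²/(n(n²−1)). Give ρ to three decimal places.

0.321

Ranks of variable 1: 5, 4, 1, 6, 7, 3, 2
Ranks of variable 2: 4, 6, 3, 2, 7, 1, 5
d = r₁ − r₂: 1, -2, -2, 4, 0, 2, -3
d²: 1, 4, 4, 16, 0, 4, 9; Σd² = 38
ρ = 1 − 6·38/(7·48) = 1 − 228/336 = 0.321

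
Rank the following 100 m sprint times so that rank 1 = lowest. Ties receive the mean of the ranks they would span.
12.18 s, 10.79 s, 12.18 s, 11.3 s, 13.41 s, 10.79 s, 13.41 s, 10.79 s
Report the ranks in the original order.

Sorted (ascending): 10.79, 10.79, 10.79, 11.3, 12.18, 12.18, 13.41, 13.41
The 3 values of 10.79 occupy positions 1–3 → average rank 2.
The 2 values of 12.18 occupy positions 5–6 → average rank (5+6)/2 = 5.5.
The 2 values of 13.41 occupy positions 7–8 → average rank (7+8)/2 = 7.5.

5.5, 2, 5.5, 4, 7.5, 2, 7.5, 2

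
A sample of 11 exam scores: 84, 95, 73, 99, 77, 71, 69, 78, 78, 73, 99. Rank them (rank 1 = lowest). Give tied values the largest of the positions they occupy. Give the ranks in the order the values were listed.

8, 9, 4, 11, 5, 2, 1, 7, 7, 4, 11

Sorted (ascending): 69, 71, 73, 73, 77, 78, 78, 84, 95, 99, 99
The 2 values of 73 occupy positions 3–4 → each gets rank 4.
The 2 values of 78 occupy positions 6–7 → each gets rank 7.
The 2 values of 99 occupy positions 10–11 → each gets rank 11.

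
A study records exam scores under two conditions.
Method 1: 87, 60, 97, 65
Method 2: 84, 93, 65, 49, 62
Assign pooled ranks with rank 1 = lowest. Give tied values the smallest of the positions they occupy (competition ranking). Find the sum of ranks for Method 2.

Sorted (ascending): 49, 60, 62, 65, 65, 84, 87, 93, 97
The 2 values of 65 occupy positions 4–5 → each gets rank 4.
Method 2 values → pooled ranks: 84→6, 93→8, 65→4, 49→1, 62→3
Rank sum = 6 + 8 + 4 + 1 + 3 = 22

22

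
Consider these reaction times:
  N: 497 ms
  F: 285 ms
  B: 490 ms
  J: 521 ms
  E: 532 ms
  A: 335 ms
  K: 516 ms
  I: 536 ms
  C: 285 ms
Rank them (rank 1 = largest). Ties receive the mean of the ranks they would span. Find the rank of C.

8.5

Sorted (descending): 536, 532, 521, 516, 497, 490, 335, 285, 285
The 2 values of 285 occupy positions 8–9 → average rank (8+9)/2 = 8.5.
C has value 285 ms → rank 8.5.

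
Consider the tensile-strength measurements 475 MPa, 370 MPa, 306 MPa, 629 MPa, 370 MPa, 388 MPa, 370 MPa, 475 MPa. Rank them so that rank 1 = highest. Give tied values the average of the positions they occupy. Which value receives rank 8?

Sorted (descending): 629, 475, 475, 388, 370, 370, 370, 306
The 2 values of 475 occupy positions 2–3 → average rank (2+3)/2 = 2.5.
The 3 values of 370 occupy positions 5–7 → average rank 6.
Rank 8 → value 306.

306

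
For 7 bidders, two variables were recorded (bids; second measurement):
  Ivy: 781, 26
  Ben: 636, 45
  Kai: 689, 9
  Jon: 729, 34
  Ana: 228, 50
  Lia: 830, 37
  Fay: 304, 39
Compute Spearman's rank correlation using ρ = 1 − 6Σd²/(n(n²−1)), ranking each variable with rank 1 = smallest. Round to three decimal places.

-0.643

Ranks of variable 1: 6, 3, 4, 5, 1, 7, 2
Ranks of variable 2: 2, 6, 1, 3, 7, 4, 5
d = r₁ − r₂: 4, -3, 3, 2, -6, 3, -3
d²: 16, 9, 9, 4, 36, 9, 9; Σd² = 92
ρ = 1 − 6·92/(7·48) = 1 − 552/336 = -0.643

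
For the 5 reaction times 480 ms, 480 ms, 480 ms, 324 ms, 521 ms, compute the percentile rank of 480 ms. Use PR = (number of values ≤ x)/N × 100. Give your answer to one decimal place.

80.0

N = 5.
Strictly below 480: 1. Equal to 480: 3.
PR = 4/5 × 100 = 80.0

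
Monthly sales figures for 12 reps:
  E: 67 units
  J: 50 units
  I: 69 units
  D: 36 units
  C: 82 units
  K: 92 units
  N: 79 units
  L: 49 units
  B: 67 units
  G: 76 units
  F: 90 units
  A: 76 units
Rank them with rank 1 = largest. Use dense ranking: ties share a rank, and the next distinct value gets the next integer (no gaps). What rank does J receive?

8

Sorted (descending): 92, 90, 82, 79, 76, 76, 69, 67, 67, 50, 49, 36
The 2 values of 76 share dense rank 5.
The 2 values of 67 share dense rank 7.
Remaining distinct values take the next consecutive integers.
J has value 50 units → rank 8.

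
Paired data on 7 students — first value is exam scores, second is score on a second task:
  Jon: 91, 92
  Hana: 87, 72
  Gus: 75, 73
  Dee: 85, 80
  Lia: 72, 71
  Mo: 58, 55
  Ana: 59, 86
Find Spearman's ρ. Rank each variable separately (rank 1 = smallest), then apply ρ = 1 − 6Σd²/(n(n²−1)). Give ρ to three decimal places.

Ranks of variable 1: 7, 6, 4, 5, 3, 1, 2
Ranks of variable 2: 7, 3, 4, 5, 2, 1, 6
d = r₁ − r₂: 0, 3, 0, 0, 1, 0, -4
d²: 0, 9, 0, 0, 1, 0, 16; Σd² = 26
ρ = 1 − 6·26/(7·48) = 1 − 156/336 = 0.536

0.536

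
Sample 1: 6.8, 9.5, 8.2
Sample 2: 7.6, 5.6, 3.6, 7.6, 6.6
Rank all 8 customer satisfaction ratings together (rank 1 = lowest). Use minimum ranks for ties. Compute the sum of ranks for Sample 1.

19

Sorted (ascending): 3.6, 5.6, 6.6, 6.8, 7.6, 7.6, 8.2, 9.5
The 2 values of 7.6 occupy positions 5–6 → each gets rank 5.
Sample 1 values → pooled ranks: 6.8→4, 9.5→8, 8.2→7
Rank sum = 4 + 8 + 7 = 19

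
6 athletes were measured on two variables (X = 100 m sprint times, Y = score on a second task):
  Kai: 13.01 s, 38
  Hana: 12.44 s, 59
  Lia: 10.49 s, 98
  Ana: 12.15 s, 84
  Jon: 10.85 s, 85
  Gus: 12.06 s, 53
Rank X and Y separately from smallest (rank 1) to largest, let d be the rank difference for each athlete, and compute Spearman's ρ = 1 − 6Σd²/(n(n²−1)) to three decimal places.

-0.829

Ranks of variable 1: 6, 5, 1, 4, 2, 3
Ranks of variable 2: 1, 3, 6, 4, 5, 2
d = r₁ − r₂: 5, 2, -5, 0, -3, 1
d²: 25, 4, 25, 0, 9, 1; Σd² = 64
ρ = 1 − 6·64/(6·35) = 1 − 384/210 = -0.829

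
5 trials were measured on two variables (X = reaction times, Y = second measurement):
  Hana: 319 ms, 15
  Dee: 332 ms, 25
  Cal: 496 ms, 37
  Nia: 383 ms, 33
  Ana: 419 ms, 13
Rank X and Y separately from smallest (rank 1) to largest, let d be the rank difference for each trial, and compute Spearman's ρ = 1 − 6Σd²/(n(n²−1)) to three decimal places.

Ranks of variable 1: 1, 2, 5, 3, 4
Ranks of variable 2: 2, 3, 5, 4, 1
d = r₁ − r₂: -1, -1, 0, -1, 3
d²: 1, 1, 0, 1, 9; Σd² = 12
ρ = 1 − 6·12/(5·24) = 1 − 72/120 = 0.400

0.400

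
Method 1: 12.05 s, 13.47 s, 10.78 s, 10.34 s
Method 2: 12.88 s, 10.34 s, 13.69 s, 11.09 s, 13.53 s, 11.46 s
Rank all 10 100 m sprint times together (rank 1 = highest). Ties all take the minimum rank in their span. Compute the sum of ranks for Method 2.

29

Sorted (descending): 13.69, 13.53, 13.47, 12.88, 12.05, 11.46, 11.09, 10.78, 10.34, 10.34
The 2 values of 10.34 occupy positions 9–10 → each gets rank 9.
Method 2 values → pooled ranks: 12.88→4, 10.34→9, 13.69→1, 11.09→7, 13.53→2, 11.46→6
Rank sum = 4 + 9 + 1 + 7 + 2 + 6 = 29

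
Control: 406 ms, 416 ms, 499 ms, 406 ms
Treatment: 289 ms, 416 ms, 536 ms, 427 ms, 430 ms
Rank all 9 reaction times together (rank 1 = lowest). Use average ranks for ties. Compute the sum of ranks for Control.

Sorted (ascending): 289, 406, 406, 416, 416, 427, 430, 499, 536
The 2 values of 406 occupy positions 2–3 → average rank (2+3)/2 = 2.5.
The 2 values of 416 occupy positions 4–5 → average rank (4+5)/2 = 4.5.
Control values → pooled ranks: 406→2.5, 416→4.5, 499→8, 406→2.5
Rank sum = 2.5 + 4.5 + 8 + 2.5 = 17.5

17.5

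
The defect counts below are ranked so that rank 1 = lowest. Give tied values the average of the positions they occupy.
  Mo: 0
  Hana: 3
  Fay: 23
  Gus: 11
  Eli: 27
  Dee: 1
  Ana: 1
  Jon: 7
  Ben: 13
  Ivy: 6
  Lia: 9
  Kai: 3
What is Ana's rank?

2.5

Sorted (ascending): 0, 1, 1, 3, 3, 6, 7, 9, 11, 13, 23, 27
The 2 values of 1 occupy positions 2–3 → average rank (2+3)/2 = 2.5.
The 2 values of 3 occupy positions 4–5 → average rank (4+5)/2 = 4.5.
Ana has value 1 → rank 2.5.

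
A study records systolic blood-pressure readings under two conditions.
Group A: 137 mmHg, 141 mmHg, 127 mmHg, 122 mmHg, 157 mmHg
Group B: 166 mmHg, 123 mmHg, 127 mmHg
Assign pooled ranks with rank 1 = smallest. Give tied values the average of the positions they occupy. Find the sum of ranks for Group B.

Sorted (ascending): 122, 123, 127, 127, 137, 141, 157, 166
The 2 values of 127 occupy positions 3–4 → average rank (3+4)/2 = 3.5.
Group B values → pooled ranks: 166→8, 123→2, 127→3.5
Rank sum = 8 + 2 + 3.5 = 13.5

13.5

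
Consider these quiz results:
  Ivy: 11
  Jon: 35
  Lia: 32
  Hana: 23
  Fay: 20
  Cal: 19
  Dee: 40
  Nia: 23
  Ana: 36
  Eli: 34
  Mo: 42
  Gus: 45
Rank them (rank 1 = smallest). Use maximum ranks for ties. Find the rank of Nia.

Sorted (ascending): 11, 19, 20, 23, 23, 32, 34, 35, 36, 40, 42, 45
The 2 values of 23 occupy positions 4–5 → each gets rank 5.
Nia has value 23 → rank 5.

5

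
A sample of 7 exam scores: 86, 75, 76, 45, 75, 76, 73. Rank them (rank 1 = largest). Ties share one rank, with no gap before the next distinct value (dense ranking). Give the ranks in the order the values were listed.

Sorted (descending): 86, 76, 76, 75, 75, 73, 45
The 2 values of 76 share dense rank 2.
The 2 values of 75 share dense rank 3.
Remaining distinct values take the next consecutive integers.

1, 3, 2, 5, 3, 2, 4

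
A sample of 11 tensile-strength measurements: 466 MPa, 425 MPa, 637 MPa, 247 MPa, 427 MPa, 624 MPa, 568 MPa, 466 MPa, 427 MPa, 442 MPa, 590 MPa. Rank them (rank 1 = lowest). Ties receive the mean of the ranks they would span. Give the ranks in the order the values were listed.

6.5, 2, 11, 1, 3.5, 10, 8, 6.5, 3.5, 5, 9

Sorted (ascending): 247, 425, 427, 427, 442, 466, 466, 568, 590, 624, 637
The 2 values of 427 occupy positions 3–4 → average rank (3+4)/2 = 3.5.
The 2 values of 466 occupy positions 6–7 → average rank (6+7)/2 = 6.5.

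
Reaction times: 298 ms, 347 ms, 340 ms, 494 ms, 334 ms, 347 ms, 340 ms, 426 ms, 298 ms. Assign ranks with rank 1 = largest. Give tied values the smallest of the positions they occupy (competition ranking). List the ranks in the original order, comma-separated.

Sorted (descending): 494, 426, 347, 347, 340, 340, 334, 298, 298
The 2 values of 347 occupy positions 3–4 → each gets rank 3.
The 2 values of 340 occupy positions 5–6 → each gets rank 5.
The 2 values of 298 occupy positions 8–9 → each gets rank 8.

8, 3, 5, 1, 7, 3, 5, 2, 8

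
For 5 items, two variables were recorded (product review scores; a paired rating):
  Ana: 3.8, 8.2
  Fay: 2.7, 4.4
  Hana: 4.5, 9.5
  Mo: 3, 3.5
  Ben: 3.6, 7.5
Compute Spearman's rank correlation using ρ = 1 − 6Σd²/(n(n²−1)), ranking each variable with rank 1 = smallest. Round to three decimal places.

0.900

Ranks of variable 1: 4, 1, 5, 2, 3
Ranks of variable 2: 4, 2, 5, 1, 3
d = r₁ − r₂: 0, -1, 0, 1, 0
d²: 0, 1, 0, 1, 0; Σd² = 2
ρ = 1 − 6·2/(5·24) = 1 − 12/120 = 0.900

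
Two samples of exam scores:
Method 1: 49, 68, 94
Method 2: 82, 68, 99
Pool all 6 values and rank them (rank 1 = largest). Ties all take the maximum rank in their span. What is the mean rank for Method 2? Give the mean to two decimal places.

Sorted (descending): 99, 94, 82, 68, 68, 49
The 2 values of 68 occupy positions 4–5 → each gets rank 5.
Method 2 values → pooled ranks: 82→3, 68→5, 99→1
Mean rank = (3 + 5 + 1) / 3 = 3.00

3.00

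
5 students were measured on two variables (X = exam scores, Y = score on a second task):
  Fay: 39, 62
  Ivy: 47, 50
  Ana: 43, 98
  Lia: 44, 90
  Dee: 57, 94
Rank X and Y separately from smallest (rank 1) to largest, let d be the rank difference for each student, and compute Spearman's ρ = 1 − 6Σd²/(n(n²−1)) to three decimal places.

0.000

Ranks of variable 1: 1, 4, 2, 3, 5
Ranks of variable 2: 2, 1, 5, 3, 4
d = r₁ − r₂: -1, 3, -3, 0, 1
d²: 1, 9, 9, 0, 1; Σd² = 20
ρ = 1 − 6·20/(5·24) = 1 − 120/120 = 0.000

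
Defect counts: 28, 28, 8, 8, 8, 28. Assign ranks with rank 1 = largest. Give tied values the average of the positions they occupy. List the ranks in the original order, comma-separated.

Sorted (descending): 28, 28, 28, 8, 8, 8
The 3 values of 28 occupy positions 1–3 → average rank 2.
The 3 values of 8 occupy positions 4–6 → average rank 5.

2, 2, 5, 5, 5, 2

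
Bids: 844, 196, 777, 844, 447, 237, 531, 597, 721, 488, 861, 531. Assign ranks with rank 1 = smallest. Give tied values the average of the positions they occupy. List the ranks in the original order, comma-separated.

Sorted (ascending): 196, 237, 447, 488, 531, 531, 597, 721, 777, 844, 844, 861
The 2 values of 531 occupy positions 5–6 → average rank (5+6)/2 = 5.5.
The 2 values of 844 occupy positions 10–11 → average rank (10+11)/2 = 10.5.

10.5, 1, 9, 10.5, 3, 2, 5.5, 7, 8, 4, 12, 5.5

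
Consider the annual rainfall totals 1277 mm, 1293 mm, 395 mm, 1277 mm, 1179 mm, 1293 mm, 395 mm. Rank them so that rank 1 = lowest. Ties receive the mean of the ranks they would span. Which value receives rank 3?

Sorted (ascending): 395, 395, 1179, 1277, 1277, 1293, 1293
The 2 values of 395 occupy positions 1–2 → average rank (1+2)/2 = 1.5.
The 2 values of 1277 occupy positions 4–5 → average rank (4+5)/2 = 4.5.
The 2 values of 1293 occupy positions 6–7 → average rank (6+7)/2 = 6.5.
Rank 3 → value 1179.

1179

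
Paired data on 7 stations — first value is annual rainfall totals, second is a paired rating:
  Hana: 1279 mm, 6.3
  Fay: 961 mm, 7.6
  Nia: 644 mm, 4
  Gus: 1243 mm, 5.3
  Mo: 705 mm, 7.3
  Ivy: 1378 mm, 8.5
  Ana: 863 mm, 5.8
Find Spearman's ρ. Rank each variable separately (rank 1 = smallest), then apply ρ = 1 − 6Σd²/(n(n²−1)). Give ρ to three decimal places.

Ranks of variable 1: 6, 4, 1, 5, 2, 7, 3
Ranks of variable 2: 4, 6, 1, 2, 5, 7, 3
d = r₁ − r₂: 2, -2, 0, 3, -3, 0, 0
d²: 4, 4, 0, 9, 9, 0, 0; Σd² = 26
ρ = 1 − 6·26/(7·48) = 1 − 156/336 = 0.536

0.536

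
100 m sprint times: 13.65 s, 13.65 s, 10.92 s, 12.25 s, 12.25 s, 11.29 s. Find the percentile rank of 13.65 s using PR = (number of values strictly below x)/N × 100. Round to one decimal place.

N = 6.
Strictly below 13.65: 4. Equal to 13.65: 2.
PR = 4/6 × 100 = 66.7

66.7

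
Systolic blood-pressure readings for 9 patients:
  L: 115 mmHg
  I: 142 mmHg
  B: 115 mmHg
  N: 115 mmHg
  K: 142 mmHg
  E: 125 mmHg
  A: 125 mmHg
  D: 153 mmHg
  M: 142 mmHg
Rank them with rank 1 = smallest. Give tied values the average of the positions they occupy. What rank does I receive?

Sorted (ascending): 115, 115, 115, 125, 125, 142, 142, 142, 153
The 3 values of 115 occupy positions 1–3 → average rank 2.
The 2 values of 125 occupy positions 4–5 → average rank (4+5)/2 = 4.5.
The 3 values of 142 occupy positions 6–8 → average rank 7.
I has value 142 mmHg → rank 7.

7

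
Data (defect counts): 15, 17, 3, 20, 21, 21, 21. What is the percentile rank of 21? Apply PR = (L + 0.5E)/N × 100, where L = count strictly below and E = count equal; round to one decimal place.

78.6

N = 7.
Strictly below 21: 4. Equal to 21: 3.
PR = (4 + 0.5·3)/7 × 100 = 78.6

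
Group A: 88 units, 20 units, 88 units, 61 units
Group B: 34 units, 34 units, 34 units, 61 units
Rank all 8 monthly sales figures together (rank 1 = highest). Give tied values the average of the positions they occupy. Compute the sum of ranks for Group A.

Sorted (descending): 88, 88, 61, 61, 34, 34, 34, 20
The 2 values of 88 occupy positions 1–2 → average rank (1+2)/2 = 1.5.
The 2 values of 61 occupy positions 3–4 → average rank (3+4)/2 = 3.5.
The 3 values of 34 occupy positions 5–7 → average rank 6.
Group A values → pooled ranks: 88→1.5, 20→8, 88→1.5, 61→3.5
Rank sum = 1.5 + 8 + 1.5 + 3.5 = 14.5

14.5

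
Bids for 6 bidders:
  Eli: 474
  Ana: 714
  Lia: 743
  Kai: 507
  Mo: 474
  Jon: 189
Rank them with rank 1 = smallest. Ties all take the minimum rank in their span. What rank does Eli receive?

2

Sorted (ascending): 189, 474, 474, 507, 714, 743
The 2 values of 474 occupy positions 2–3 → each gets rank 2.
Eli has value 474 → rank 2.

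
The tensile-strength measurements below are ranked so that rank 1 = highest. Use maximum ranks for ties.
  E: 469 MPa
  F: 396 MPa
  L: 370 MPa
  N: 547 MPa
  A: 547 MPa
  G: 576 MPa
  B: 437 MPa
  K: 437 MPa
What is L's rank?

8

Sorted (descending): 576, 547, 547, 469, 437, 437, 396, 370
The 2 values of 547 occupy positions 2–3 → each gets rank 3.
The 2 values of 437 occupy positions 5–6 → each gets rank 6.
L has value 370 MPa → rank 8.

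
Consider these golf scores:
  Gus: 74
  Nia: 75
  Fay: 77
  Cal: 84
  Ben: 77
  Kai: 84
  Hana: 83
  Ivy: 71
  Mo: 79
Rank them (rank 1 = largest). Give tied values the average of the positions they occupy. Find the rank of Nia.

Sorted (descending): 84, 84, 83, 79, 77, 77, 75, 74, 71
The 2 values of 84 occupy positions 1–2 → average rank (1+2)/2 = 1.5.
The 2 values of 77 occupy positions 5–6 → average rank (5+6)/2 = 5.5.
Nia has value 75 → rank 7.

7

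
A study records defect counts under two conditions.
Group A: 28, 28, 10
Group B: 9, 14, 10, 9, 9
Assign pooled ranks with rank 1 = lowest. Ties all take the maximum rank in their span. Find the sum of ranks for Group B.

Sorted (ascending): 9, 9, 9, 10, 10, 14, 28, 28
The 3 values of 9 occupy positions 1–3 → each gets rank 3.
The 2 values of 10 occupy positions 4–5 → each gets rank 5.
The 2 values of 28 occupy positions 7–8 → each gets rank 8.
Group B values → pooled ranks: 9→3, 14→6, 10→5, 9→3, 9→3
Rank sum = 3 + 6 + 5 + 3 + 3 = 20

20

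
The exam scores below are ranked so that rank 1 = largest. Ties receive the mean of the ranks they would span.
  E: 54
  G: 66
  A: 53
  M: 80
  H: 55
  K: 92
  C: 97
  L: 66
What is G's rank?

4.5

Sorted (descending): 97, 92, 80, 66, 66, 55, 54, 53
The 2 values of 66 occupy positions 4–5 → average rank (4+5)/2 = 4.5.
G has value 66 → rank 4.5.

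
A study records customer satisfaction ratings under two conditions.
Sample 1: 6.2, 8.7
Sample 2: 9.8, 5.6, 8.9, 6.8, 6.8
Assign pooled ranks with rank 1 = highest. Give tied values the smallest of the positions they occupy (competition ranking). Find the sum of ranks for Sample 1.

9

Sorted (descending): 9.8, 8.9, 8.7, 6.8, 6.8, 6.2, 5.6
The 2 values of 6.8 occupy positions 4–5 → each gets rank 4.
Sample 1 values → pooled ranks: 6.2→6, 8.7→3
Rank sum = 6 + 3 = 9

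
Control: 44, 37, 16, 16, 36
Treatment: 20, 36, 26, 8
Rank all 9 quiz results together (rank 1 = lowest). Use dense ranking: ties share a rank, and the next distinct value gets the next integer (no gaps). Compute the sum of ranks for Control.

Sorted (ascending): 8, 16, 16, 20, 26, 36, 36, 37, 44
The 2 values of 16 share dense rank 2.
The 2 values of 36 share dense rank 5.
Remaining distinct values take the next consecutive integers.
Control values → pooled ranks: 44→7, 37→6, 16→2, 16→2, 36→5
Rank sum = 7 + 6 + 2 + 2 + 5 = 22

22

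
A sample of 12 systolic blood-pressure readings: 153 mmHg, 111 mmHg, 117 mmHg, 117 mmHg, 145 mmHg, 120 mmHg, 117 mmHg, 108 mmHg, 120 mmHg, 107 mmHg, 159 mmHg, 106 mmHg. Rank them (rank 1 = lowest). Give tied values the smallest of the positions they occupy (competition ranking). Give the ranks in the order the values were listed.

Sorted (ascending): 106, 107, 108, 111, 117, 117, 117, 120, 120, 145, 153, 159
The 3 values of 117 occupy positions 5–7 → each gets rank 5.
The 2 values of 120 occupy positions 8–9 → each gets rank 8.

11, 4, 5, 5, 10, 8, 5, 3, 8, 2, 12, 1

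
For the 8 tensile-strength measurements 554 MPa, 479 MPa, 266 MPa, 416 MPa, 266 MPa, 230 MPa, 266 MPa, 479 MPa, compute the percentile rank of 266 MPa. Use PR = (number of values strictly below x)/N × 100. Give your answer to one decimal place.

12.5

N = 8.
Strictly below 266: 1. Equal to 266: 3.
PR = 1/8 × 100 = 12.5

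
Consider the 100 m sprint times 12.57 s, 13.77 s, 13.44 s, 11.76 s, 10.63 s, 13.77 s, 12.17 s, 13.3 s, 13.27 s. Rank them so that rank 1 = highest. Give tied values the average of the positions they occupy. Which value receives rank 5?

13.27

Sorted (descending): 13.77, 13.77, 13.44, 13.3, 13.27, 12.57, 12.17, 11.76, 10.63
The 2 values of 13.77 occupy positions 1–2 → average rank (1+2)/2 = 1.5.
Rank 5 → value 13.27.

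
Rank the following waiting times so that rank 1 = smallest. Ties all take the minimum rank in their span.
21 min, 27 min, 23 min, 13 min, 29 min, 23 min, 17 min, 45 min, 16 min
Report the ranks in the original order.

4, 7, 5, 1, 8, 5, 3, 9, 2

Sorted (ascending): 13, 16, 17, 21, 23, 23, 27, 29, 45
The 2 values of 23 occupy positions 5–6 → each gets rank 5.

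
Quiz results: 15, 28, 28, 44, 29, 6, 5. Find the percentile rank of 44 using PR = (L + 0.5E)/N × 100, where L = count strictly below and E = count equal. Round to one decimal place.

N = 7.
Strictly below 44: 6. Equal to 44: 1.
PR = (6 + 0.5·1)/7 × 100 = 92.9

92.9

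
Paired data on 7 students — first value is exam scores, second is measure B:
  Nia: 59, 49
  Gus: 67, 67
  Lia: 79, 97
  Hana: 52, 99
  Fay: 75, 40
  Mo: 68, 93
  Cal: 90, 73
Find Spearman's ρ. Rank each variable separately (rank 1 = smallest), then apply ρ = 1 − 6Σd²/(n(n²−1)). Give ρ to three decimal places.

-0.107

Ranks of variable 1: 2, 3, 6, 1, 5, 4, 7
Ranks of variable 2: 2, 3, 6, 7, 1, 5, 4
d = r₁ − r₂: 0, 0, 0, -6, 4, -1, 3
d²: 0, 0, 0, 36, 16, 1, 9; Σd² = 62
ρ = 1 − 6·62/(7·48) = 1 − 372/336 = -0.107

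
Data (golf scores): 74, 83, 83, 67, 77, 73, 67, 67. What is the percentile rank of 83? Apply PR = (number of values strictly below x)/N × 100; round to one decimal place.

75.0

N = 8.
Strictly below 83: 6. Equal to 83: 2.
PR = 6/8 × 100 = 75.0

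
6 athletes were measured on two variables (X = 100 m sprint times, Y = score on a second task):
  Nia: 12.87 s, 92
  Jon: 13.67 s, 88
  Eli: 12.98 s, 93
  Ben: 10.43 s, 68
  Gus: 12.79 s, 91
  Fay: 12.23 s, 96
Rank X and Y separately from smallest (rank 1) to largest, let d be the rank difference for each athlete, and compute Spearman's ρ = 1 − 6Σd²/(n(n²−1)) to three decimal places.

0.086

Ranks of variable 1: 4, 6, 5, 1, 3, 2
Ranks of variable 2: 4, 2, 5, 1, 3, 6
d = r₁ − r₂: 0, 4, 0, 0, 0, -4
d²: 0, 16, 0, 0, 0, 16; Σd² = 32
ρ = 1 − 6·32/(6·35) = 1 − 192/210 = 0.086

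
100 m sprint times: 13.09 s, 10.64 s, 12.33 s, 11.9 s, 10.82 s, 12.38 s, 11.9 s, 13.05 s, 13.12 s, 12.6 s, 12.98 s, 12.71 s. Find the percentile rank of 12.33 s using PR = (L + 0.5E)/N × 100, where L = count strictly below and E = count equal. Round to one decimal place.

N = 12.
Strictly below 12.33: 4. Equal to 12.33: 1.
PR = (4 + 0.5·1)/12 × 100 = 37.5

37.5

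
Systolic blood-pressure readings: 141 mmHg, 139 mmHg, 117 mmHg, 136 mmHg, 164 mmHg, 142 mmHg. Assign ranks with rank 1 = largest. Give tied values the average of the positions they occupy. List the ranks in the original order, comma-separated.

3, 4, 6, 5, 1, 2

Sorted (descending): 164, 142, 141, 139, 136, 117
No ties — each value takes its position as its rank.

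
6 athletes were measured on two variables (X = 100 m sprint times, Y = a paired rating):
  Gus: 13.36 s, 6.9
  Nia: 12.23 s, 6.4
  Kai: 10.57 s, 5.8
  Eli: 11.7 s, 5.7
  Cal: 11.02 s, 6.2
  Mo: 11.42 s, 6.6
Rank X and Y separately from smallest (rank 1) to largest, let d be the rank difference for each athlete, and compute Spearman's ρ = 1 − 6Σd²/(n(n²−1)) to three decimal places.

0.543

Ranks of variable 1: 6, 5, 1, 4, 2, 3
Ranks of variable 2: 6, 4, 2, 1, 3, 5
d = r₁ − r₂: 0, 1, -1, 3, -1, -2
d²: 0, 1, 1, 9, 1, 4; Σd² = 16
ρ = 1 − 6·16/(6·35) = 1 − 96/210 = 0.543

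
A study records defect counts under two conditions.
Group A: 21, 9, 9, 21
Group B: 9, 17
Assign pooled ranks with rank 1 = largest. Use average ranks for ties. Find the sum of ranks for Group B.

Sorted (descending): 21, 21, 17, 9, 9, 9
The 2 values of 21 occupy positions 1–2 → average rank (1+2)/2 = 1.5.
The 3 values of 9 occupy positions 4–6 → average rank 5.
Group B values → pooled ranks: 9→5, 17→3
Rank sum = 5 + 3 = 8

8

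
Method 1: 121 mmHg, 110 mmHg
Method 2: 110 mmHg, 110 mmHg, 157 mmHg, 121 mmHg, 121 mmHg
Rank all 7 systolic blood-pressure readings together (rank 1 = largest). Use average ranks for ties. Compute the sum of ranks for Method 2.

Sorted (descending): 157, 121, 121, 121, 110, 110, 110
The 3 values of 121 occupy positions 2–4 → average rank 3.
The 3 values of 110 occupy positions 5–7 → average rank 6.
Method 2 values → pooled ranks: 110→6, 110→6, 157→1, 121→3, 121→3
Rank sum = 6 + 6 + 1 + 3 + 3 = 19

19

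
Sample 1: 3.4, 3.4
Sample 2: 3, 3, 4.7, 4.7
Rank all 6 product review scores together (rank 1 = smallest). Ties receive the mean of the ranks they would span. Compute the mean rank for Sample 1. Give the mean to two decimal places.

Sorted (ascending): 3, 3, 3.4, 3.4, 4.7, 4.7
The 2 values of 3 occupy positions 1–2 → average rank (1+2)/2 = 1.5.
The 2 values of 3.4 occupy positions 3–4 → average rank (3+4)/2 = 3.5.
The 2 values of 4.7 occupy positions 5–6 → average rank (5+6)/2 = 5.5.
Sample 1 values → pooled ranks: 3.4→3.5, 3.4→3.5
Mean rank = (3.5 + 3.5) / 2 = 3.50

3.50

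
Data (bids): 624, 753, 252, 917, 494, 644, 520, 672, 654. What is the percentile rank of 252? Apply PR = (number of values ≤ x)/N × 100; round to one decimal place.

N = 9.
Strictly below 252: 0. Equal to 252: 1.
PR = 1/9 × 100 = 11.1

11.1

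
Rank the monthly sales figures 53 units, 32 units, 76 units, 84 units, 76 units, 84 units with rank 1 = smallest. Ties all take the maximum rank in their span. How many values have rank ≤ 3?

2

Sorted (ascending): 32, 53, 76, 76, 84, 84
The 2 values of 76 occupy positions 3–4 → each gets rank 4.
The 2 values of 84 occupy positions 5–6 → each gets rank 6.
Ranks ≤ 3: {1, 2} → 2 values.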